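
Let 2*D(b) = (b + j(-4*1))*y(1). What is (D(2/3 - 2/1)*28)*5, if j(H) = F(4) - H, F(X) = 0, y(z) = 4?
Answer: 2240/3 ≈ 746.67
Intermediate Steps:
j(H) = -H (j(H) = 0 - H = -H)
D(b) = 8 + 2*b (D(b) = ((b - (-4))*4)/2 = ((b - 1*(-4))*4)/2 = ((b + 4)*4)/2 = ((4 + b)*4)/2 = (16 + 4*b)/2 = 8 + 2*b)
(D(2/3 - 2/1)*28)*5 = ((8 + 2*(2/3 - 2/1))*28)*5 = ((8 + 2*(2*(⅓) - 2*1))*28)*5 = ((8 + 2*(⅔ - 2))*28)*5 = ((8 + 2*(-4/3))*28)*5 = ((8 - 8/3)*28)*5 = ((16/3)*28)*5 = (448/3)*5 = 2240/3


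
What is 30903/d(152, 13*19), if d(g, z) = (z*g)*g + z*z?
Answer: 30903/5767697 ≈ 0.0053579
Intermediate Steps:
d(g, z) = z² + z*g² (d(g, z) = (g*z)*g + z² = z*g² + z² = z² + z*g²)
30903/d(152, 13*19) = 30903/(((13*19)*(13*19 + 152²))) = 30903/((247*(247 + 23104))) = 30903/((247*23351)) = 30903/5767697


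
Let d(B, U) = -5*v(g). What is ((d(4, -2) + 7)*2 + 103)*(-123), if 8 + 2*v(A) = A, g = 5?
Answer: -16236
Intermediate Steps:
v(A) = -4 + A/2
d(B, U) = 15/2 (d(B, U) = -5*(-4 + (½)*5) = -5*(-4 + 5/2) = -5*(-3/2) = 15/2)
((d(4, -2) + 7)*2 + 103)*(-123) = ((15/2 + 7)*2 + 103)*(-123) = ((29/2)*2 + 103)*(-123) = (29 + 103)*(-123) = 132*(-123) = -16236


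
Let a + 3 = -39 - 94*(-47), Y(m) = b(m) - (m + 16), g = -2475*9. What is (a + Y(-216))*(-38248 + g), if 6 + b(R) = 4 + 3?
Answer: -277013771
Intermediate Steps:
b(R) = 1 (b(R) = -6 + (4 + 3) = -6 + 7 = 1)
g = -22275
Y(m) = -15 - m (Y(m) = 1 - (m + 16) = 1 - (16 + m) = 1 + (-16 - m) = -15 - m)
a = 4376 (a = -3 + (-39 - 94*(-47)) = -3 + (-39 + 4418) = -3 + 4379 = 4376)
(a + Y(-216))*(-38248 + g) = (4376 + (-15 - 1*(-216)))*(-38248 - 22275) = (4376 + (-15 + 216))*(-60523) = (4376 + 201)*(-60523) = 4577*(-60523) = -277013771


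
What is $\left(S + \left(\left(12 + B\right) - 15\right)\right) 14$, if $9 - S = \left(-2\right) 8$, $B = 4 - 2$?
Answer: $336$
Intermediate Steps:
$B = 2$ ($B = 4 - 2 = 2$)
$S = 25$ ($S = 9 - \left(-2\right) 8 = 9 - -16 = 9 + 16 = 25$)
$\left(S + \left(\left(12 + B\right) - 15\right)\right) 14 = \left(25 + \left(\left(12 + 2\right) - 15\right)\right) 14 = \left(25 + \left(14 - 15\right)\right) 14 = \left(25 - 1\right) 14 = 24 \cdot 14 = 336$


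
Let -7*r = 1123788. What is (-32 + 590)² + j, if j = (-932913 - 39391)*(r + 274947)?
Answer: -778658728116/7 ≈ -1.1124e+11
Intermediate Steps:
r = -1123788/7 (r = -⅐*1123788 = -1123788/7 ≈ -1.6054e+5)
j = -778660907664/7 (j = (-932913 - 39391)*(-1123788/7 + 274947) = -972304*800841/7 = -778660907664/7 ≈ -1.1124e+11)
(-32 + 590)² + j = (-32 + 590)² - 778660907664/7 = 558² - 778660907664/7 = 311364 - 778660907664/7 = -778658728116/7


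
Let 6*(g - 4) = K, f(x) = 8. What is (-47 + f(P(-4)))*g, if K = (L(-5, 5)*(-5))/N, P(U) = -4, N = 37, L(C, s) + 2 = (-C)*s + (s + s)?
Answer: -9399/74 ≈ -127.01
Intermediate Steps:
L(C, s) = -2 + 2*s - C*s (L(C, s) = -2 + ((-C)*s + (s + s)) = -2 + (-C*s + 2*s) = -2 + (2*s - C*s) = -2 + 2*s - C*s)
K = -165/37 (K = ((-2 + 2*5 - 1*(-5)*5)*(-5))/37 = ((-2 + 10 + 25)*(-5))*(1/37) = (33*(-5))*(1/37) = -165*1/37 = -165/37 ≈ -4.4595)
g = 241/74 (g = 4 + (⅙)*(-165/37) = 4 - 55/74 = 241/74 ≈ 3.2568)
(-47 + f(P(-4)))*g = (-47 + 8)*(241/74) = -39*241/74 = -9399/74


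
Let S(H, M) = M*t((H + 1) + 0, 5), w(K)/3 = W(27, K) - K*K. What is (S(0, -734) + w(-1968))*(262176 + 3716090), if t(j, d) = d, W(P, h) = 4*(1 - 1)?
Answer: -46238359325372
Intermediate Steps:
W(P, h) = 0 (W(P, h) = 4*0 = 0)
w(K) = -3*K² (w(K) = 3*(0 - K*K) = 3*(0 - K²) = 3*(-K²) = -3*K²)
S(H, M) = 5*M (S(H, M) = M*5 = 5*M)
(S(0, -734) + w(-1968))*(262176 + 3716090) = (5*(-734) - 3*(-1968)²)*(262176 + 3716090) = (-3670 - 3*3873024)*3978266 = (-3670 - 11619072)*3978266 = -11622742*3978266 = -46238359325372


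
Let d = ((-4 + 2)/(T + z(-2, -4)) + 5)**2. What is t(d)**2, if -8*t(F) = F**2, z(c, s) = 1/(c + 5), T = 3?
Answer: 857435524/390625 ≈ 2195.0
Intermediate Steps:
z(c, s) = 1/(5 + c)
d = 484/25 (d = ((-4 + 2)/(3 + 1/(5 - 2)) + 5)**2 = (-2/(3 + 1/3) + 5)**2 = (-2/10/3 + 5)**2 = (-2*3/10 + 5)**2 = (-3/5 + 5)**2 = (22/5)**2 = 484/25 ≈ 19.360)
t(F) = -F**2/8
t(d)**2 = (-(484/25)**2/8)**2 = (-1/8*234256/625)**2 = (-29282/625)**2 = 857435524/390625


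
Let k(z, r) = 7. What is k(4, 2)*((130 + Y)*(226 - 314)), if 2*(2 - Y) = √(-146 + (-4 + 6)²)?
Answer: -81312 + 308*I*√142 ≈ -81312.0 + 3670.2*I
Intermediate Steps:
Y = 2 - I*√142/2 (Y = 2 - √(-146 + (-4 + 6)²)/2 = 2 - √(-146 + 2²)/2 = 2 - √(-146 + 4)/2 = 2 - I*√142/2 ≈ 2.0 - 5.9582*I)
k(4, 2)*((130 + Y)*(226 - 314)) = 7*((130 + (2 - I*√142/2))*(226 - 314)) = 7*((132 - I*√142/2)*(-88)) = 7*(-11616 + 44*I*√142) = -81312 + 308*I*√142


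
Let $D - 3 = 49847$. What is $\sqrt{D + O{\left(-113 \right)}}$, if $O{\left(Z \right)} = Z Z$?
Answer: $\sqrt{62619} \approx 250.24$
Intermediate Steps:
$D = 49850$ ($D = 3 + 49847 = 49850$)
$O{\left(Z \right)} = Z^{2}$
$\sqrt{D + O{\left(-113 \right)}} = \sqrt{49850 + \left(-113\right)^{2}} = \sqrt{49850 + 12769} = \sqrt{62619}$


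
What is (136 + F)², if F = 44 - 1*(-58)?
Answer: 56644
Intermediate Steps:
F = 102 (F = 44 + 58 = 102)
(136 + F)² = (136 + 102)² = 238² = 56644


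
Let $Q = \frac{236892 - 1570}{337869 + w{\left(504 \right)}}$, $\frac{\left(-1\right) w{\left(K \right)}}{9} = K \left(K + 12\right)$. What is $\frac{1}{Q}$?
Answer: $- \frac{2002707}{235322} \approx -8.5105$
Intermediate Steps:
$w{\left(K \right)} = - 9 K \left(12 + K\right)$ ($w{\left(K \right)} = - 9 K \left(K + 12\right) = - 9 K \left(12 + K\right)$)
$Q = - \frac{235322}{2002707}$ ($Q = \frac{236892 - 1570}{337869 - 4536 \left(12 + 504\right)} = \frac{235322}{337869 - 4536 \cdot 516} = \frac{235322}{337869 - 2340576} = \frac{235322}{-2002707} = 235322 \left(- \frac{1}{2002707}\right) = - \frac{235322}{2002707} \approx -0.1175$)
$\frac{1}{Q} = \frac{1}{- \frac{235322}{2002707}} = - \frac{2002707}{235322}$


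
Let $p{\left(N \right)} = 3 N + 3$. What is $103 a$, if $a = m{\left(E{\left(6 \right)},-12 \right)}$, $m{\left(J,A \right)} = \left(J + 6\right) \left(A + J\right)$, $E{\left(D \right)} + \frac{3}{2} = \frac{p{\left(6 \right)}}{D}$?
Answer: $-8240$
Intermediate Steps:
$p{\left(N \right)} = 3 + 3 N$
$E{\left(D \right)} = - \frac{3}{2} + \frac{21}{D}$ ($E{\left(D \right)} = - \frac{3}{2} + \frac{3 + 3 \cdot 6}{D} = - \frac{3}{2} + \frac{3 + 18}{D} = - \frac{3}{2} + \frac{21}{D}$)
$m{\left(J,A \right)} = \left(6 + J\right) \left(A + J\right)$
$a = -80$ ($a = \left(- \frac{3}{2} + \frac{21}{6}\right)^{2} + 6 \left(-12\right) + 6 \left(- \frac{3}{2} + \frac{21}{6}\right) - 12 \left(- \frac{3}{2} + \frac{21}{6}\right) = \left(- \frac{3}{2} + 21 \cdot \frac{1}{6}\right)^{2} - 72 + 6 \left(- \frac{3}{2} + 21 \cdot \frac{1}{6}\right) - 12 \left(- \frac{3}{2} + 21 \cdot \frac{1}{6}\right) = \left(- \frac{3}{2} + \frac{7}{2}\right)^{2} - 72 + 6 \left(- \frac{3}{2} + \frac{7}{2}\right) - 12 \left(- \frac{3}{2} + \frac{7}{2}\right) = 2^{2} - 72 + 6 \cdot 2 - 24 = 4 - 72 + 12 - 24 = -80$)
$103 a = 103 \left(-80\right) = -8240$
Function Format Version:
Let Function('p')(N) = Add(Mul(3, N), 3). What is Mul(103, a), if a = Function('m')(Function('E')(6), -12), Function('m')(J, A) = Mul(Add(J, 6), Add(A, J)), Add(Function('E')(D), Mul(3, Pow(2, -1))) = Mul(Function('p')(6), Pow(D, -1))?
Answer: -8240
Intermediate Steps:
Function('p')(N) = Add(3, Mul(3, N))
Function('E')(D) = Add(Rational(-3, 2), Mul(21, Pow(D, -1))) (Function('E')(D) = Add(Rational(-3, 2), Mul(Add(3, Mul(3, 6)), Pow(D, -1))) = Add(Rational(-3, 2), Mul(Add(3, 18), Pow(D, -1))) = Add(Rational(-3, 2), Mul(21, Pow(D, -1))))
Function('m')(J, A) = Mul(Add(6, J), Add(A, J))
a = -80 (a = Add(Pow(Add(Rational(-3, 2), Mul(21, Pow(6, -1))), 2), Mul(6, -12), Mul(6, Add(Rational(-3, 2), Mul(21, Pow(6, -1)))), Mul(-12, Add(Rational(-3, 2), Mul(21, Pow(6, -1))))) = Add(Pow(Add(Rational(-3, 2), Mul(21, Rational(1, 6))), 2), -72, Mul(6, Add(Rational(-3, 2), Mul(21, Rational(1, 6)))), Mul(-12, Add(Rational(-3, 2), Mul(21, Rational(1, 6))))) = Add(Pow(Add(Rational(-3, 2), Rational(7, 2)), 2), -72, Mul(6, Add(Rational(-3, 2), Rational(7, 2))), Mul(-12, Add(Rational(-3, 2), Rational(7, 2)))) = Add(Pow(2, 2), -72, Mul(6, 2), Mul(-12, 2)) = Add(4, -72, 12, -24) = -80)
Mul(103, a) = Mul(103, -80) = -8240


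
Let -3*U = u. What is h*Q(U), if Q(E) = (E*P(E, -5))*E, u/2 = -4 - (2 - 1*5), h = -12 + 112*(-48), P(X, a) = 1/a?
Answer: 7184/15 ≈ 478.93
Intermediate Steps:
h = -5388 (h = -12 - 5376 = -5388)
u = -2 (u = 2*(-4 - (2 - 1*5)) = 2*(-4 - (2 - 5)) = 2*(-4 - 1*(-3)) = 2*(-4 + 3) = 2*(-1) = -2)
U = ⅔ (U = -⅓*(-2) = ⅔ ≈ 0.66667)
Q(E) = -E²/5 (Q(E) = (E/(-5))*E = (E*(-⅕))*E = (-E/5)*E = -E²/5)
h*Q(U) = -(-5388)*(⅔)²/5 = -(-5388)*4/(5*9) = -5388*(-4/45) = 7184/15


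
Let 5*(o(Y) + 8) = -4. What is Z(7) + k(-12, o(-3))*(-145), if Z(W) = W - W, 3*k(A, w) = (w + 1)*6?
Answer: 2262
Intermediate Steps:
o(Y) = -44/5 (o(Y) = -8 + (⅕)*(-4) = -8 - ⅘ = -44/5)
k(A, w) = 2 + 2*w (k(A, w) = ((w + 1)*6)/3 = ((1 + w)*6)/3 = (6 + 6*w)/3 = 2 + 2*w)
Z(W) = 0
Z(7) + k(-12, o(-3))*(-145) = 0 + (2 + 2*(-44/5))*(-145) = 0 + (2 - 88/5)*(-145) = 0 - 78/5*(-145) = 0 + 2262 = 2262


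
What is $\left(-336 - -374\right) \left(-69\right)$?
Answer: $-2622$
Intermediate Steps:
$\left(-336 - -374\right) \left(-69\right) = \left(-336 + 374\right) \left(-69\right) = 38 \left(-69\right) = -2622$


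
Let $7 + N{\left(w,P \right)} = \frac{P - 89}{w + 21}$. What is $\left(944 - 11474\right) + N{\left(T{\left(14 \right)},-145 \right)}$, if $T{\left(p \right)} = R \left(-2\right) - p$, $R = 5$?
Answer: $-10459$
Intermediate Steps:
$T{\left(p \right)} = -10 - p$ ($T{\left(p \right)} = 5 \left(-2\right) - p = -10 - p$)
$N{\left(w,P \right)} = -7 + \frac{-89 + P}{21 + w}$ ($N{\left(w,P \right)} = -7 + \frac{P - 89}{w + 21} = -7 + \frac{-89 + P}{21 + w}$)
$\left(944 - 11474\right) + N{\left(T{\left(14 \right)},-145 \right)} = \left(944 - 11474\right) + \frac{-236 - 145 - 7 \left(-10 - 14\right)}{21 - 24} = -10530 + \frac{-236 - 145 - 7 \left(-10 - 14\right)}{21 - 24} = -10530 + \frac{-236 - 145 - -168}{21 - 24} = -10530 + \frac{-236 - 145 + 168}{-3} = -10530 - -71 = -10530 + 71 = -10459$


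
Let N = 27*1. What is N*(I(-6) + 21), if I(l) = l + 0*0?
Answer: 405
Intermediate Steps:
N = 27
I(l) = l (I(l) = l + 0 = l)
N*(I(-6) + 21) = 27*(-6 + 21) = 27*15 = 405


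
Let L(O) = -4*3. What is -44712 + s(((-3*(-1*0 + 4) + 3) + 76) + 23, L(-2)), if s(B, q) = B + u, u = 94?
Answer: -44528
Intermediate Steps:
L(O) = -12
s(B, q) = 94 + B (s(B, q) = B + 94 = 94 + B)
-44712 + s(((-3*(-1*0 + 4) + 3) + 76) + 23, L(-2)) = -44712 + (94 + (((-3*(-1*0 + 4) + 3) + 76) + 23)) = -44712 + (94 + (((-3*(0 + 4) + 3) + 76) + 23)) = -44712 + (94 + (((-3*4 + 3) + 76) + 23)) = -44712 + (94 + (((-12 + 3) + 76) + 23)) = -44712 + (94 + ((-9 + 76) + 23)) = -44712 + (94 + (67 + 23)) = -44712 + (94 + 90) = -44712 + 184 = -44528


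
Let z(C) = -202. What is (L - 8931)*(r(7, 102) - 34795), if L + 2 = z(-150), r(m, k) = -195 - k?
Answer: 320565420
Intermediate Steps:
L = -204 (L = -2 - 202 = -204)
(L - 8931)*(r(7, 102) - 34795) = (-204 - 8931)*((-195 - 1*102) - 34795) = -9135*((-195 - 102) - 34795) = -9135*(-297 - 34795) = -9135*(-35092) = 320565420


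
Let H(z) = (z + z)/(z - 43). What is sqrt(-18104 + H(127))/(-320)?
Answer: -I*sqrt(31930122)/13440 ≈ -0.42044*I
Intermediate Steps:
H(z) = 2*z/(-43 + z) (H(z) = (2*z)/(-43 + z) = 2*z/(-43 + z))
sqrt(-18104 + H(127))/(-320) = sqrt(-18104 + 2*127/(-43 + 127))/(-320) = sqrt(-18104 + 2*127/84)*(-1/320) = sqrt(-18104 + 2*127*(1/84))*(-1/320) = sqrt(-18104 + 127/42)*(-1/320) = sqrt(-760241/42)*(-1/320) = (I*sqrt(31930122)/42)*(-1/320) = -I*sqrt(31930122)/13440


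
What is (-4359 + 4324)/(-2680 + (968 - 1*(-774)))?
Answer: 5/134 ≈ 0.037313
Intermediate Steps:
(-4359 + 4324)/(-2680 + (968 - 1*(-774))) = -35/(-2680 + (968 + 774)) = -35/(-2680 + 1742) = -35/(-938) = -35*(-1/938) = 5/134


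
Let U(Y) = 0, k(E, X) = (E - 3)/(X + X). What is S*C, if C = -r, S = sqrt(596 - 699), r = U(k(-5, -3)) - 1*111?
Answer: 111*I*sqrt(103) ≈ 1126.5*I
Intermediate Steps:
k(E, X) = (-3 + E)/(2*X) (k(E, X) = (-3 + E)/((2*X)) = (-3 + E)*(1/(2*X)) = (-3 + E)/(2*X))
r = -111 (r = 0 - 1*111 = 0 - 111 = -111)
S = I*sqrt(103) (S = sqrt(-103) = I*sqrt(103) ≈ 10.149*I)
C = 111 (C = -1*(-111) = 111)
S*C = (I*sqrt(103))*111 = 111*I*sqrt(103)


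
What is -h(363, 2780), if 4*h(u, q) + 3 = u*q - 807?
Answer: -504165/2 ≈ -2.5208e+5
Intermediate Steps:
h(u, q) = -405/2 + q*u/4 (h(u, q) = -¾ + (u*q - 807)/4 = -¾ + (q*u - 807)/4 = -¾ + (-807 + q*u)/4 = -¾ + (-807/4 + q*u/4) = -405/2 + q*u/4)
-h(363, 2780) = -(-405/2 + (¼)*2780*363) = -(-405/2 + 252285) = -1*504165/2 = -504165/2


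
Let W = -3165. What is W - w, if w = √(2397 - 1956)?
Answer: -3186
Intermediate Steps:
w = 21 (w = √441 = 21)
W - w = -3165 - 1*21 = -3165 - 21 = -3186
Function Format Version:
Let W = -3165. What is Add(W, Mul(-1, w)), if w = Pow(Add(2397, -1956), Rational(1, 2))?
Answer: -3186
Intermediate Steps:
w = 21 (w = Pow(441, Rational(1, 2)) = 21)
Add(W, Mul(-1, w)) = Add(-3165, Mul(-1, 21)) = Add(-3165, -21) = -3186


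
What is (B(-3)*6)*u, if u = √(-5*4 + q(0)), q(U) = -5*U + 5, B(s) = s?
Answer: -18*I*√15 ≈ -69.714*I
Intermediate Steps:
q(U) = 5 - 5*U
u = I*√15 (u = √(-5*4 + (5 - 5*0)) = √(-20 + (5 + 0)) = √(-20 + 5) = √(-15) = I*√15 ≈ 3.873*I)
(B(-3)*6)*u = (-3*6)*(I*√15) = -18*I*√15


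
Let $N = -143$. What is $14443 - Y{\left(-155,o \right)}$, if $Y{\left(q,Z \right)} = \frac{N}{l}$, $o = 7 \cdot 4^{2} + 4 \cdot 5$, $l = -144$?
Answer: $\frac{2079649}{144} \approx 14442.0$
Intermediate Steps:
$o = 132$ ($o = 7 \cdot 16 + 20 = 112 + 20 = 132$)
$Y{\left(q,Z \right)} = \frac{143}{144}$ ($Y{\left(q,Z \right)} = - \frac{143}{-144} = \left(-143\right) \left(- \frac{1}{144}\right) = \frac{143}{144}$)
$14443 - Y{\left(-155,o \right)} = 14443 - \frac{143}{144} = \frac{2079649}{144}$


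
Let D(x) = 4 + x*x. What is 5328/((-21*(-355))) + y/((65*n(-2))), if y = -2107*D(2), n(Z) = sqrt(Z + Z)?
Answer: 1776/2485 + 8428*I/65 ≈ 0.71469 + 129.66*I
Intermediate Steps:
n(Z) = sqrt(2)*sqrt(Z) (n(Z) = sqrt(2*Z) = sqrt(2)*sqrt(Z))
D(x) = 4 + x**2
y = -16856 (y = -2107*(4 + 2**2) = -2107*(4 + 4) = -2107*8 = -16856)
5328/((-21*(-355))) + y/((65*n(-2))) = 5328/((-21*(-355))) - 16856*(-I/130) = 5328/7455 - 16856*(-I/130) = 5328*(1/7455) - 16856*(-I/130) = 1776/2485 - 16856*(-I/130) = 1776/2485 - (-8428)*I/65 = 1776/2485 + 8428*I/65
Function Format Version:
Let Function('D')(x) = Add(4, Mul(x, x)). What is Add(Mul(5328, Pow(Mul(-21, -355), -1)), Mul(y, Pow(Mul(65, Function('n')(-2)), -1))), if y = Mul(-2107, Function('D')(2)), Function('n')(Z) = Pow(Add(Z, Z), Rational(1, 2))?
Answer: Add(Rational(1776, 2485), Mul(Rational(8428, 65), I)) ≈ Add(0.71469, Mul(129.66, I))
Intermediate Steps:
Function('n')(Z) = Mul(Pow(2, Rational(1, 2)), Pow(Z, Rational(1, 2))) (Function('n')(Z) = Pow(Mul(2, Z), Rational(1, 2)) = Mul(Pow(2, Rational(1, 2)), Pow(Z, Rational(1, 2))))
Function('D')(x) = Add(4, Pow(x, 2))
y = -16856 (y = Mul(-2107, Add(4, Pow(2, 2))) = Mul(-2107, Add(4, 4)) = Mul(-2107, 8) = -16856)
Add(Mul(5328, Pow(Mul(-21, -355), -1)), Mul(y, Pow(Mul(65, Function('n')(-2)), -1))) = Add(Mul(5328, Pow(Mul(-21, -355), -1)), Mul(-16856, Pow(Mul(65, Mul(Pow(2, Rational(1, 2)), Pow(-2, Rational(1, 2)))), -1))) = Add(Mul(5328, Pow(7455, -1)), Mul(-16856, Pow(Mul(65, Mul(Pow(2, Rational(1, 2)), Mul(I, Pow(2, Rational(1, 2))))), -1))) = Add(Mul(5328, Rational(1, 7455)), Mul(-16856, Pow(Mul(65, Mul(2, I)), -1))) = Add(Rational(1776, 2485), Mul(-16856, Pow(Mul(130, I), -1))) = Add(Rational(1776, 2485), Mul(-16856, Mul(Rational(-1, 130), I))) = Add(Rational(1776, 2485), Mul(Rational(8428, 65), I))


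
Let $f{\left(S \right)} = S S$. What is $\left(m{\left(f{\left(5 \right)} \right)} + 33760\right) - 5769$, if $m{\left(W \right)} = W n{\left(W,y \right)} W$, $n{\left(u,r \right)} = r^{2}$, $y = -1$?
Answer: $28616$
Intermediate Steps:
$f{\left(S \right)} = S^{2}$
$m{\left(W \right)} = W^{2}$ ($m{\left(W \right)} = W \left(-1\right)^{2} W = W 1 W = W W = W^{2}$)
$\left(m{\left(f{\left(5 \right)} \right)} + 33760\right) - 5769 = \left(\left(5^{2}\right)^{2} + 33760\right) - 5769 = \left(25^{2} + 33760\right) - 5769 = \left(625 + 33760\right) - 5769 = 34385 - 5769 = 28616$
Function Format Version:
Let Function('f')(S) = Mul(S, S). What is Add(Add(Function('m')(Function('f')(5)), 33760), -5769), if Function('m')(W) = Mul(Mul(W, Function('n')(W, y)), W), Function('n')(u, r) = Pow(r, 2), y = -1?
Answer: 28616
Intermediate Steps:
Function('f')(S) = Pow(S, 2)
Function('m')(W) = Pow(W, 2) (Function('m')(W) = Mul(Mul(W, Pow(-1, 2)), W) = Mul(Mul(W, 1), W) = Mul(W, W) = Pow(W, 2))
Add(Add(Function('m')(Function('f')(5)), 33760), -5769) = Add(Add(Pow(Pow(5, 2), 2), 33760), -5769) = Add(Add(Pow(25, 2), 33760), -5769) = Add(Add(625, 33760), -5769) = Add(34385, -5769) = 28616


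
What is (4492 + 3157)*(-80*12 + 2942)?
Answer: 15160318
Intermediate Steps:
(4492 + 3157)*(-80*12 + 2942) = 7649*(-960 + 2942) = 7649*1982 = 15160318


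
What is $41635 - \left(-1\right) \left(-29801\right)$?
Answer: $11834$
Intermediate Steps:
$41635 - \left(-1\right) \left(-29801\right) = 41635 - 29801 = 11834$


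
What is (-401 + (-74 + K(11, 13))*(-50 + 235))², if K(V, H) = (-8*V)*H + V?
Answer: 50039900416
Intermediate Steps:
K(V, H) = V - 8*H*V (K(V, H) = -8*H*V + V = V - 8*H*V)
(-401 + (-74 + K(11, 13))*(-50 + 235))² = (-401 + (-74 + 11*(1 - 8*13))*(-50 + 235))² = (-401 + (-74 + 11*(1 - 104))*185)² = (-401 + (-74 + 11*(-103))*185)² = (-401 + (-74 - 1133)*185)² = (-401 - 1207*185)² = (-401 - 223295)² = (-223696)² = 50039900416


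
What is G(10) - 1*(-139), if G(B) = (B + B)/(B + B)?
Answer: 140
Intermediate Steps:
G(B) = 1 (G(B) = (2*B)/((2*B)) = (2*B)*(1/(2*B)) = 1)
G(10) - 1*(-139) = 1 - 1*(-139) = 1 + 139 = 140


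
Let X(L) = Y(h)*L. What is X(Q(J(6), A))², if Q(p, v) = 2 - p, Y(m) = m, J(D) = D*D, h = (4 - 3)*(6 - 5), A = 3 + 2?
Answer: 1156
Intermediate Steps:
A = 5
h = 1 (h = 1*1 = 1)
J(D) = D²
X(L) = L (X(L) = 1*L = L)
X(Q(J(6), A))² = (2 - 1*6²)² = (2 - 1*36)² = (2 - 36)² = (-34)² = 1156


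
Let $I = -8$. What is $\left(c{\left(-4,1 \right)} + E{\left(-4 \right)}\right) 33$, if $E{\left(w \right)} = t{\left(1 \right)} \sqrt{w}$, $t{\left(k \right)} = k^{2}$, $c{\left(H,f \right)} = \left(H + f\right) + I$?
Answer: $-363 + 66 i \approx -363.0 + 66.0 i$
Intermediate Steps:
$c{\left(H,f \right)} = -8 + H + f$ ($c{\left(H,f \right)} = \left(H + f\right) - 8 = -8 + H + f$)
$E{\left(w \right)} = \sqrt{w}$ ($E{\left(w \right)} = 1^{2} \sqrt{w} = 1 \sqrt{w} = \sqrt{w}$)
$\left(c{\left(-4,1 \right)} + E{\left(-4 \right)}\right) 33 = \left(\left(-8 - 4 + 1\right) + \sqrt{-4}\right) 33 = \left(-11 + 2 i\right) 33 = -363 + 66 i$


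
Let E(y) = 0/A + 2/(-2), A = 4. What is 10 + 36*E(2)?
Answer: -26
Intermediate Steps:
E(y) = -1 (E(y) = 0/4 + 2/(-2) = 0*(¼) + 2*(-½) = 0 - 1 = -1)
10 + 36*E(2) = 10 + 36*(-1) = 10 - 36 = -26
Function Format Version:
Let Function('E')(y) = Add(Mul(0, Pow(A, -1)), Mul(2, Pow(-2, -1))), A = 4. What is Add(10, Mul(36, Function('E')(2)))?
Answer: -26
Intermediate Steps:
Function('E')(y) = -1 (Function('E')(y) = Add(Mul(0, Pow(4, -1)), Mul(2, Pow(-2, -1))) = Add(Mul(0, Rational(1, 4)), Mul(2, Rational(-1, 2))) = Add(0, -1) = -1)
Add(10, Mul(36, Function('E')(2))) = Add(10, Mul(36, -1)) = Add(10, -36) = -26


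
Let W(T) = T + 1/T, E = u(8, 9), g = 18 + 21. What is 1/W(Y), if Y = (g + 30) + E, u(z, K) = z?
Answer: 77/5930 ≈ 0.012985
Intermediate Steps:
g = 39
E = 8
Y = 77 (Y = (39 + 30) + 8 = 69 + 8 = 77)
1/W(Y) = 1/(77 + 1/77) = 1/(5930/77) = 77/5930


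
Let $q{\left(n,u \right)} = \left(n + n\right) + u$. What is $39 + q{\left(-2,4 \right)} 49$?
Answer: $39$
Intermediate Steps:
$q{\left(n,u \right)} = u + 2 n$ ($q{\left(n,u \right)} = 2 n + u = u + 2 n$)
$39 + q{\left(-2,4 \right)} 49 = 39 + \left(4 + 2 \left(-2\right)\right) 49 = 39 + \left(4 - 4\right) 49 = 39 + 0 \cdot 49 = 39 + 0 = 39$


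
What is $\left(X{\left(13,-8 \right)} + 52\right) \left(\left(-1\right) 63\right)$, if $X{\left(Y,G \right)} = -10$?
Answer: $-2646$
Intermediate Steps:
$\left(X{\left(13,-8 \right)} + 52\right) \left(\left(-1\right) 63\right) = \left(-10 + 52\right) \left(\left(-1\right) 63\right) = 42 \left(-63\right) = -2646$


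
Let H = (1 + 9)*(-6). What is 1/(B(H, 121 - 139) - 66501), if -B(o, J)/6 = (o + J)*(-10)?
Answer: -1/71181 ≈ -1.4049e-5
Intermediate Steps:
H = -60 (H = 10*(-6) = -60)
B(o, J) = 60*J + 60*o (B(o, J) = -6*(o + J)*(-10) = -6*(J + o)*(-10) = -6*(-10*J - 10*o) = 60*J + 60*o)
1/(B(H, 121 - 139) - 66501) = 1/((60*(121 - 139) + 60*(-60)) - 66501) = 1/((60*(-18) - 3600) - 66501) = 1/((-1080 - 3600) - 66501) = 1/(-4680 - 66501) = 1/(-71181) = -1/71181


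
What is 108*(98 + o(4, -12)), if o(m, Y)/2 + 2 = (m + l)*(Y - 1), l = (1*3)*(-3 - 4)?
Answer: 57888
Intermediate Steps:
l = -21 (l = 3*(-7) = -21)
o(m, Y) = -4 + 2*(-1 + Y)*(-21 + m) (o(m, Y) = -4 + 2*((m - 21)*(Y - 1)) = -4 + 2*((-21 + m)*(-1 + Y)) = -4 + 2*((-1 + Y)*(-21 + m)) = -4 + 2*(-1 + Y)*(-21 + m))
108*(98 + o(4, -12)) = 108*(98 + (38 - 42*(-12) - 2*4 + 2*(-12)*4)) = 108*(98 + (38 + 504 - 8 - 96)) = 108*(98 + 438) = 108*536 = 57888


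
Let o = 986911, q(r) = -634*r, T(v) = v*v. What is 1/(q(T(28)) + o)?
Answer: 1/489855 ≈ 2.0414e-6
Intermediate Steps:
T(v) = v²
1/(q(T(28)) + o) = 1/(-634*28² + 986911) = 1/(-634*784 + 986911) = 1/(-497056 + 986911) = 1/489855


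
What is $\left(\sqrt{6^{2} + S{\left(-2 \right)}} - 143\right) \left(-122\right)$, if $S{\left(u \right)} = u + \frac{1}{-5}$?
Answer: $17446 - \frac{1586 \sqrt{5}}{5} \approx 16737.0$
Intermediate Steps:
$S{\left(u \right)} = - \frac{1}{5} + u$ ($S{\left(u \right)} = u - \frac{1}{5} = - \frac{1}{5} + u$)
$\left(\sqrt{6^{2} + S{\left(-2 \right)}} - 143\right) \left(-122\right) = \left(\sqrt{6^{2} - \frac{11}{5}} - 143\right) \left(-122\right) = \left(\sqrt{36 - \frac{11}{5}} - 143\right) \left(-122\right) = \left(\sqrt{\frac{169}{5}} - 143\right) \left(-122\right) = \left(\frac{13 \sqrt{5}}{5} - 143\right) \left(-122\right) = \left(-143 + \frac{13 \sqrt{5}}{5}\right) \left(-122\right) = 17446 - \frac{1586 \sqrt{5}}{5}$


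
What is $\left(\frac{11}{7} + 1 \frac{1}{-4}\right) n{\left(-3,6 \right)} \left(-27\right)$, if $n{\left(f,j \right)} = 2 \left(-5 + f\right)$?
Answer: $\frac{3996}{7} \approx 570.86$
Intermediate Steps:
$n{\left(f,j \right)} = -10 + 2 f$
$\left(\frac{11}{7} + 1 \frac{1}{-4}\right) n{\left(-3,6 \right)} \left(-27\right) = \left(\frac{11}{7} + 1 \frac{1}{-4}\right) \left(-10 + 2 \left(-3\right)\right) \left(-27\right) = \left(11 \cdot \frac{1}{7} + 1 \left(- \frac{1}{4}\right)\right) \left(-10 - 6\right) \left(-27\right) = \left(\frac{11}{7} - \frac{1}{4}\right) \left(-16\right) \left(-27\right) = \frac{37}{28} \left(-16\right) \left(-27\right) = \left(- \frac{148}{7}\right) \left(-27\right) = \frac{3996}{7}$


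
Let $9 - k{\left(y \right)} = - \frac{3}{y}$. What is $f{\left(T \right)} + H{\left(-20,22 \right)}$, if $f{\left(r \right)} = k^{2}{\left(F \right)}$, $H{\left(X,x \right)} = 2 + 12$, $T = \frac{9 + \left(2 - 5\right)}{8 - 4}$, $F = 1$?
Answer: $158$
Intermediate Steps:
$k{\left(y \right)} = 9 + \frac{3}{y}$ ($k{\left(y \right)} = 9 - - \frac{3}{y} = 9 + \frac{3}{y}$)
$T = \frac{3}{2}$ ($T = \frac{9 - 3}{4} = 6 \cdot \frac{1}{4} = \frac{3}{2} \approx 1.5$)
$H{\left(X,x \right)} = 14$
$f{\left(r \right)} = 144$ ($f{\left(r \right)} = \left(9 + \frac{3}{1}\right)^{2} = \left(9 + 3 \cdot 1\right)^{2} = \left(9 + 3\right)^{2} = 12^{2} = 144$)
$f{\left(T \right)} + H{\left(-20,22 \right)} = 144 + 14 = 158$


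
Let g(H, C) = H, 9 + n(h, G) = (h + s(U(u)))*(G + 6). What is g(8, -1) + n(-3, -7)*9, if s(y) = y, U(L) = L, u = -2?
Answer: -28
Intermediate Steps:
n(h, G) = -9 + (-2 + h)*(6 + G) (n(h, G) = -9 + (h - 2)*(G + 6) = -9 + (-2 + h)*(6 + G))
g(8, -1) + n(-3, -7)*9 = 8 + (-21 - 2*(-7) + 6*(-3) - 7*(-3))*9 = 8 + (-21 + 14 - 18 + 21)*9 = 8 - 4*9 = 8 - 36 = -28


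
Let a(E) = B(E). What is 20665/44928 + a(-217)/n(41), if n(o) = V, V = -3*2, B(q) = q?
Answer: 1645561/44928 ≈ 36.627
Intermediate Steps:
a(E) = E
V = -6
n(o) = -6
20665/44928 + a(-217)/n(41) = 20665/44928 - 217/(-6) = 20665*(1/44928) - 217*(-⅙) = 20665/44928 + 217/6 = 1645561/44928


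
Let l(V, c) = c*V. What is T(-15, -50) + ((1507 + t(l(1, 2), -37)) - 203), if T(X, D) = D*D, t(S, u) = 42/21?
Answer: 3806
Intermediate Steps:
l(V, c) = V*c
t(S, u) = 2 (t(S, u) = 42*(1/21) = 2)
T(X, D) = D²
T(-15, -50) + ((1507 + t(l(1, 2), -37)) - 203) = (-50)² + ((1507 + 2) - 203) = 2500 + (1509 - 203) = 2500 + 1306 = 3806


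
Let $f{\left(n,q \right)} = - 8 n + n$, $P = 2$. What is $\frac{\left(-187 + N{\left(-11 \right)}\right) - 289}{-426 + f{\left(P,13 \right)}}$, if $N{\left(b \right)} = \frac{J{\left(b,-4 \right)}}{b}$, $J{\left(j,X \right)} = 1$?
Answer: $\frac{5237}{4840} \approx 1.082$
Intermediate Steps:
$f{\left(n,q \right)} = - 7 n$
$N{\left(b \right)} = \frac{1}{b}$ ($N{\left(b \right)} = 1 \frac{1}{b} = \frac{1}{b}$)
$\frac{\left(-187 + N{\left(-11 \right)}\right) - 289}{-426 + f{\left(P,13 \right)}} = \frac{\left(-187 + \frac{1}{-11}\right) - 289}{-426 - 14} = \frac{\left(-187 - \frac{1}{11}\right) - 289}{-426 - 14} = \frac{- \frac{2058}{11} - 289}{-440} = \left(- \frac{5237}{11}\right) \left(- \frac{1}{440}\right) = \frac{5237}{4840}$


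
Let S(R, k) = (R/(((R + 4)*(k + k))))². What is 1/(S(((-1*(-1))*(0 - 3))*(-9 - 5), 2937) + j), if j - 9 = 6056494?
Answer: 2028061156/12282958475497517 ≈ 1.6511e-7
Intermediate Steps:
j = 6056503 (j = 9 + 6056494 = 6056503)
S(R, k) = R²/(4*k²*(4 + R)²) (S(R, k) = (R/(((4 + R)*(2*k))))² = (R/((2*k*(4 + R))))² = (R*(1/(2*k*(4 + R))))² = (R/(2*k*(4 + R)))² = R²/(4*k²*(4 + R)²))
1/(S(((-1*(-1))*(0 - 3))*(-9 - 5), 2937) + j) = 1/((¼)*(((-1*(-1))*(0 - 3))*(-9 - 5))²/(2937²*(4 + ((-1*(-1))*(0 - 3))*(-9 - 5))²) + 6056503) = 1/((¼)*((1*(-3))*(-14))²*(1/8625969)/(4 + (1*(-3))*(-14))² + 6056503) = 1/((¼)*(-3*(-14))²*(1/8625969)/(4 - 3*(-14))² + 6056503) = 1/((¼)*42²*(1/8625969)/(4 + 42)² + 6056503) = 1/((¼)*1764*(1/8625969)/46² + 6056503) = 1/((¼)*1764*(1/8625969)*(1/2116) + 6056503) = 1/(49/2028061156 + 6056503) = 1/(12282958475497517/2028061156) = 2028061156/12282958475497517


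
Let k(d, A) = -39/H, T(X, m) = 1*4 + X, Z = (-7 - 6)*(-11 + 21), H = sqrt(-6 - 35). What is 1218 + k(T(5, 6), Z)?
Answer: 1218 + 39*I*sqrt(41)/41 ≈ 1218.0 + 6.0908*I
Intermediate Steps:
H = I*sqrt(41) (H = sqrt(-41) = I*sqrt(41) ≈ 6.4031*I)
Z = -130 (Z = -13*10 = -130)
T(X, m) = 4 + X
k(d, A) = 39*I*sqrt(41)/41 (k(d, A) = -39*(-I*sqrt(41)/41) = -(-39)*I*sqrt(41)/41 = 39*I*sqrt(41)/41)
1218 + k(T(5, 6), Z) = 1218 + 39*I*sqrt(41)/41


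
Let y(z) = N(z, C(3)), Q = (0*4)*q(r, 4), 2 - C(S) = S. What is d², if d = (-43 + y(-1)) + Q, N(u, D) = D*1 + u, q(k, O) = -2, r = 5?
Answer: 2025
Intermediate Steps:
C(S) = 2 - S
Q = 0 (Q = (0*4)*(-2) = 0*(-2) = 0)
N(u, D) = D + u
y(z) = -1 + z (y(z) = (2 - 1*3) + z = (2 - 3) + z = -1 + z)
d = -45 (d = (-43 + (-1 - 1)) + 0 = (-43 - 2) + 0 = -45 + 0 = -45)
d² = (-45)² = 2025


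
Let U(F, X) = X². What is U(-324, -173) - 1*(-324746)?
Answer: 354675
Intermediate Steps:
U(-324, -173) - 1*(-324746) = (-173)² - 1*(-324746) = 29929 + 324746 = 354675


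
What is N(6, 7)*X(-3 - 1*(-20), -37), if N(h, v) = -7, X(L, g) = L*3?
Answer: -357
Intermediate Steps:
X(L, g) = 3*L
N(6, 7)*X(-3 - 1*(-20), -37) = -21*(-3 - 1*(-20)) = -21*(-3 + 20) = -21*17 = -7*51 = -357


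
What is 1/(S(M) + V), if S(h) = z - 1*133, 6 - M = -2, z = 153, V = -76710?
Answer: -1/76690 ≈ -1.3040e-5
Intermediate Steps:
M = 8 (M = 6 - 1*(-2) = 6 + 2 = 8)
S(h) = 20 (S(h) = 153 - 1*133 = 153 - 133 = 20)
1/(S(M) + V) = 1/(20 - 76710) = 1/(-76690) = -1/76690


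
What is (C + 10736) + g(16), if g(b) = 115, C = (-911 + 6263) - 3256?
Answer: 12947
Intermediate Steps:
C = 2096 (C = 5352 - 3256 = 2096)
(C + 10736) + g(16) = (2096 + 10736) + 115 = 12832 + 115 = 12947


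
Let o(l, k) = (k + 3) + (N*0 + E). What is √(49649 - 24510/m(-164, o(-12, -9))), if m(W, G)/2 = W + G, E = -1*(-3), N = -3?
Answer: 7*√28300154/167 ≈ 222.99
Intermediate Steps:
E = 3
o(l, k) = 6 + k (o(l, k) = (k + 3) + (-3*0 + 3) = (3 + k) + (0 + 3) = (3 + k) + 3 = 6 + k)
m(W, G) = 2*G + 2*W (m(W, G) = 2*(W + G) = 2*(G + W) = 2*G + 2*W)
√(49649 - 24510/m(-164, o(-12, -9))) = √(49649 - 24510/(2*(6 - 9) + 2*(-164))) = √(49649 - 24510/(2*(-3) - 328)) = √(49649 - 24510/(-6 - 328)) = √(49649 - 24510/(-334)) = √(49649 - 24510*(-1/334)) = √(49649 + 12255/167) = √(8303638/167) = 7*√28300154/167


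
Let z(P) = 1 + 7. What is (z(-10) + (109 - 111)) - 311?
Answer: -305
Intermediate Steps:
z(P) = 8
(z(-10) + (109 - 111)) - 311 = (8 + (109 - 111)) - 311 = (8 - 2) - 311 = 6 - 311 = -305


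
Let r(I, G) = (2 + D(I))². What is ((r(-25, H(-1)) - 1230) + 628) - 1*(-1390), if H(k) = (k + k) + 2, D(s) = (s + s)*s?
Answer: 1568292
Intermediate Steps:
D(s) = 2*s² (D(s) = (2*s)*s = 2*s²)
H(k) = 2 + 2*k (H(k) = 2*k + 2 = 2 + 2*k)
r(I, G) = (2 + 2*I²)²
((r(-25, H(-1)) - 1230) + 628) - 1*(-1390) = ((4*(1 + (-25)²)² - 1230) + 628) - 1*(-1390) = ((4*(1 + 625)² - 1230) + 628) + 1390 = ((4*626² - 1230) + 628) + 1390 = ((4*391876 - 1230) + 628) + 1390 = ((1567504 - 1230) + 628) + 1390 = (1566274 + 628) + 1390 = 1566902 + 1390 = 1568292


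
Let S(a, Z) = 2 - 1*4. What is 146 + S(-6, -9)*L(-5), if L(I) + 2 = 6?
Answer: 138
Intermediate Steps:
S(a, Z) = -2 (S(a, Z) = 2 - 4 = -2)
L(I) = 4 (L(I) = -2 + 6 = 4)
146 + S(-6, -9)*L(-5) = 146 - 2*4 = 146 - 8 = 138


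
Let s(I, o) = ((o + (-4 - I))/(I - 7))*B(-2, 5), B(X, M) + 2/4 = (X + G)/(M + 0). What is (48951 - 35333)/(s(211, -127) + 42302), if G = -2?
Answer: 4630120/14383421 ≈ 0.32191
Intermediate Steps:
B(X, M) = -½ + (-2 + X)/M (B(X, M) = -½ + (X - 2)/(M + 0) = -½ + (-2 + X)/M)
s(I, o) = -13*(-4 + o - I)/(10*(-7 + I)) (s(I, o) = ((o + (-4 - I))/(I - 7))*((-2 - 2 - ½*5)/5) = ((-4 + o - I)/(-7 + I))*((-2 - 2 - 5/2)/5) = ((-4 + o - I)/(-7 + I))*((⅕)*(-13/2)) = ((-4 + o - I)/(-7 + I))*(-13/10) = -13*(-4 + o - I)/(10*(-7 + I)))
(48951 - 35333)/(s(211, -127) + 42302) = (48951 - 35333)/(13*(4 + 211 - 1*(-127))/(10*(-7 + 211)) + 42302) = 13618/((13/10)*(4 + 211 + 127)/204 + 42302) = 13618/((13/10)*(1/204)*342 + 42302) = 13618/(741/340 + 42302) = 13618/(14383421/340) = 13618*(340/14383421) = 4630120/14383421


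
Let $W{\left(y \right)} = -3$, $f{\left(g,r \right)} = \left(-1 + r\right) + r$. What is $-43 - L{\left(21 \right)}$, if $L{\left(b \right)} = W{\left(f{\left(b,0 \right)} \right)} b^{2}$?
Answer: $1280$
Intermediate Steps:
$f{\left(g,r \right)} = -1 + 2 r$
$L{\left(b \right)} = - 3 b^{2}$
$-43 - L{\left(21 \right)} = -43 - - 3 \cdot 21^{2} = -43 - \left(-3\right) 441 = -43 - -1323 = -43 + 1323 = 1280$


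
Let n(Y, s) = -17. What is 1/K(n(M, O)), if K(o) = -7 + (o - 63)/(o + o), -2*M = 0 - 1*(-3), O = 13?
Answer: -17/79 ≈ -0.21519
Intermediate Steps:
M = -3/2 (M = -(0 - 1*(-3))/2 = -(0 + 3)/2 = -½*3 = -3/2 ≈ -1.5000)
K(o) = -7 + (-63 + o)/(2*o) (K(o) = -7 + (-63 + o)/((2*o)) = -7 + (-63 + o)*(1/(2*o)) = -7 + (-63 + o)/(2*o))
1/K(n(M, O)) = 1/((½)*(-63 - 13*(-17))/(-17)) = 1/((½)*(-1/17)*(-63 + 221)) = 1/((½)*(-1/17)*158) = 1/(-79/17) = -17/79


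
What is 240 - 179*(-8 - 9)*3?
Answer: 9369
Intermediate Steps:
240 - 179*(-8 - 9)*3 = 240 - (-3043)*3 = 240 - 179*(-51) = 240 + 9129 = 9369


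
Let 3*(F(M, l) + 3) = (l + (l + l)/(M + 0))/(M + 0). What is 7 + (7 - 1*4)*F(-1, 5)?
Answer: 3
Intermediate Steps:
F(M, l) = -3 + (l + 2*l/M)/(3*M) (F(M, l) = -3 + ((l + (l + l)/(M + 0))/(M + 0))/3 = -3 + ((l + (2*l)/M)/M)/3 = -3 + ((l + 2*l/M)/M)/3 = -3 + (l + 2*l/M)/(3*M))
7 + (7 - 1*4)*F(-1, 5) = 7 + (7 - 1*4)*(-3 + (1/3)*5/(-1) + (2/3)*5/(-1)**2) = 7 + (7 - 4)*(-3 + (1/3)*5*(-1) + (2/3)*5*1) = 7 + 3*(-3 - 5/3 + 10/3) = 7 + 3*(-4/3) = 7 - 4 = 3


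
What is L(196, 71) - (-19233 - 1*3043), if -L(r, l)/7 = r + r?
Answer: 19532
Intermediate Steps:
L(r, l) = -14*r (L(r, l) = -7*(r + r) = -14*r)
L(196, 71) - (-19233 - 1*3043) = -14*196 - (-19233 - 1*3043) = -2744 - (-19233 - 3043) = -2744 - 1*(-22276) = -2744 + 22276 = 19532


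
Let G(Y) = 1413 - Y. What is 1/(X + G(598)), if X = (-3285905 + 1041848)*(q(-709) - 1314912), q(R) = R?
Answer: 1/2952328515212 ≈ 3.3872e-13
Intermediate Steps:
X = 2952328514397 (X = (-3285905 + 1041848)*(-709 - 1314912) = -2244057*(-1315621) = 2952328514397)
1/(X + G(598)) = 1/(2952328514397 + (1413 - 1*598)) = 1/(2952328514397 + (1413 - 598)) = 1/(2952328514397 + 815) = 1/2952328515212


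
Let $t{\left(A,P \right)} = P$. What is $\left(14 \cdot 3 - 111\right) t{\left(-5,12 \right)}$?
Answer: $-828$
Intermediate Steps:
$\left(14 \cdot 3 - 111\right) t{\left(-5,12 \right)} = \left(14 \cdot 3 - 111\right) 12 = \left(42 - 111\right) 12 = \left(-69\right) 12 = -828$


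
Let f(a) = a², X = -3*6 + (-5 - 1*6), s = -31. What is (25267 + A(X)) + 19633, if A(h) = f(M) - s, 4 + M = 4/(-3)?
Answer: 404635/9 ≈ 44959.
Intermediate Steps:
M = -16/3 (M = -4 + 4/(-3) = -4 + 4*(-⅓) = -4 - 4/3 = -16/3 ≈ -5.3333)
X = -29 (X = -18 + (-5 - 6) = -18 - 11 = -29)
A(h) = 535/9 (A(h) = (-16/3)² - 1*(-31) = 256/9 + 31 = 535/9)
(25267 + A(X)) + 19633 = (25267 + 535/9) + 19633 = 227938/9 + 19633 = 404635/9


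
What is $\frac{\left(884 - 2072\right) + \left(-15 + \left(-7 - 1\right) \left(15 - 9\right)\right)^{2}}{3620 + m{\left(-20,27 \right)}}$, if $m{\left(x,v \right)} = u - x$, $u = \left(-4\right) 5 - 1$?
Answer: $\frac{2781}{3619} \approx 0.76844$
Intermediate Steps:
$u = -21$ ($u = -20 - 1 = -21$)
$m{\left(x,v \right)} = -21 - x$
$\frac{\left(884 - 2072\right) + \left(-15 + \left(-7 - 1\right) \left(15 - 9\right)\right)^{2}}{3620 + m{\left(-20,27 \right)}} = \frac{\left(884 - 2072\right) + \left(-15 + \left(-7 - 1\right) \left(15 - 9\right)\right)^{2}}{3620 - 1} = \frac{-1188 + \left(-15 - 48\right)^{2}}{3620 + \left(-21 + 20\right)} = \frac{-1188 + \left(-15 - 48\right)^{2}}{3620 - 1} = \frac{-1188 + \left(-63\right)^{2}}{3619} = \left(-1188 + 3969\right) \frac{1}{3619} = 2781 \cdot \frac{1}{3619} = \frac{2781}{3619}$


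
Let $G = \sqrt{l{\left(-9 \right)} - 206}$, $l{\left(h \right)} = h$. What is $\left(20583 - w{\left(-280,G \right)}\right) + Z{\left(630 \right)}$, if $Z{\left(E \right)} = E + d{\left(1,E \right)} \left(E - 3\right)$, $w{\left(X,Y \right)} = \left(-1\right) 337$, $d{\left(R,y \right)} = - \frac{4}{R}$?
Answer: $19042$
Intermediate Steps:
$G = i \sqrt{215}$ ($G = \sqrt{-9 - 206} = \sqrt{-215} = i \sqrt{215} \approx 14.663 i$)
$w{\left(X,Y \right)} = -337$
$Z{\left(E \right)} = 12 - 3 E$ ($Z{\left(E \right)} = E + - \frac{4}{1} \left(E - 3\right) = E + \left(-4\right) 1 \left(-3 + E\right) = E - 4 \left(-3 + E\right) = E - \left(-12 + 4 E\right) = 12 - 3 E$)
$\left(20583 - w{\left(-280,G \right)}\right) + Z{\left(630 \right)} = \left(20583 - -337\right) + \left(12 - 1890\right) = \left(20583 + 337\right) + \left(12 - 1890\right) = 20920 - 1878 = 19042$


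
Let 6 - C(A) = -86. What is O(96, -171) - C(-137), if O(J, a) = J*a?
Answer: -16508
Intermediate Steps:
C(A) = 92 (C(A) = 6 - 1*(-86) = 6 + 86 = 92)
O(96, -171) - C(-137) = 96*(-171) - 1*92 = -16416 - 92 = -16508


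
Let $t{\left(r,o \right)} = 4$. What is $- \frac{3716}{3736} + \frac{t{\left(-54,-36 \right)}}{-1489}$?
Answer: $- \frac{1387017}{1390726} \approx -0.99733$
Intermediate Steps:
$- \frac{3716}{3736} + \frac{t{\left(-54,-36 \right)}}{-1489} = - \frac{3716}{3736} + \frac{4}{-1489} = \left(-3716\right) \frac{1}{3736} + 4 \left(- \frac{1}{1489}\right) = - \frac{929}{934} - \frac{4}{1489} = - \frac{1387017}{1390726}$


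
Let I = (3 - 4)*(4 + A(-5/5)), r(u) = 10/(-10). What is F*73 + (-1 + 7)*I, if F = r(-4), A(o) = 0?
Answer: -97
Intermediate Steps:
r(u) = -1 (r(u) = 10*(-⅒) = -1)
F = -1
I = -4 (I = (3 - 4)*(4 + 0) = -1*4 = -4)
F*73 + (-1 + 7)*I = -1*73 + (-1 + 7)*(-4) = -73 + 6*(-4) = -73 - 24 = -97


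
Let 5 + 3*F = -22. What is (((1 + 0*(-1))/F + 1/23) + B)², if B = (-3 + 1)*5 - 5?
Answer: 9728161/42849 ≈ 227.03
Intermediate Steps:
F = -9 (F = -5/3 + (⅓)*(-22) = -5/3 - 22/3 = -9)
B = -15 (B = -2*5 - 5 = -10 - 5 = -15)
(((1 + 0*(-1))/F + 1/23) + B)² = (((1 + 0*(-1))/(-9) + 1/23) - 15)² = (((1 + 0)*(-⅑) + 1*(1/23)) - 15)² = ((1*(-⅑) + 1/23) - 15)² = ((-⅑ + 1/23) - 15)² = (-14/207 - 15)² = (-3119/207)² = 9728161/42849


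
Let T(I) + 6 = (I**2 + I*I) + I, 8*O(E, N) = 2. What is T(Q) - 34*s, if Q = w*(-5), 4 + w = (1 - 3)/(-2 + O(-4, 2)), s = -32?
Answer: 73718/49 ≈ 1504.4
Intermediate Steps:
O(E, N) = 1/4 (O(E, N) = (1/8)*2 = 1/4)
w = -20/7 (w = -4 + (1 - 3)/(-2 + 1/4) = -4 - 2/(-7/4) = -4 - 2*(-4/7) = -4 + 8/7 = -20/7 ≈ -2.8571)
Q = 100/7 (Q = -20/7*(-5) = 100/7 ≈ 14.286)
T(I) = -6 + I + 2*I**2 (T(I) = -6 + ((I**2 + I*I) + I) = -6 + ((I**2 + I**2) + I) = -6 + (2*I**2 + I) = -6 + (I + 2*I**2) = -6 + I + 2*I**2)
T(Q) - 34*s = (-6 + 100/7 + 2*(100/7)**2) - 34*(-32) = (-6 + 100/7 + 2*(10000/49)) + 1088 = (-6 + 100/7 + 20000/49) + 1088 = 20406/49 + 1088 = 73718/49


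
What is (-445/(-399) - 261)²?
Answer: 10752445636/159201 ≈ 67540.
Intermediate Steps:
(-445/(-399) - 261)² = (-445*(-1/399) - 261)² = (445/399 - 261)² = (-103694/399)² = 10752445636/159201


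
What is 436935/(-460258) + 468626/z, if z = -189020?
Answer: -37284789901/10874745895 ≈ -3.4286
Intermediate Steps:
436935/(-460258) + 468626/z = 436935/(-460258) + 468626/(-189020) = 436935*(-1/460258) + 468626*(-1/189020) = -436935/460258 - 234313/94510 = -37284789901/10874745895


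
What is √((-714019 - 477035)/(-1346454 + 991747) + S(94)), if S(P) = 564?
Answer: √71383294690014/354707 ≈ 23.819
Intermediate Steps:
√((-714019 - 477035)/(-1346454 + 991747) + S(94)) = √((-714019 - 477035)/(-1346454 + 991747) + 564) = √(-1191054/(-354707) + 564) = √(-1191054*(-1/354707) + 564) = √(1191054/354707 + 564) = √(201245802/354707) = √71383294690014/354707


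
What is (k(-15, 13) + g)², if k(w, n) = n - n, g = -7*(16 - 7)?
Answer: 3969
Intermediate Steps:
g = -63 (g = -7*9 = -63)
k(w, n) = 0
(k(-15, 13) + g)² = (0 - 63)² = (-63)² = 3969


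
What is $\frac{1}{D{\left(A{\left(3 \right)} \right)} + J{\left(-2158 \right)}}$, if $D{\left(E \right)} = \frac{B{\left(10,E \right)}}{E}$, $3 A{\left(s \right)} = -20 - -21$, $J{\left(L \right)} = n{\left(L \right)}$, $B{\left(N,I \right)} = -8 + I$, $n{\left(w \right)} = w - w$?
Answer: $- \frac{1}{23} \approx -0.043478$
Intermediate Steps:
$n{\left(w \right)} = 0$
$J{\left(L \right)} = 0$
$A{\left(s \right)} = \frac{1}{3}$ ($A{\left(s \right)} = \frac{-20 - -21}{3} = \frac{-20 + 21}{3} = \frac{1}{3} \cdot 1 = \frac{1}{3}$)
$D{\left(E \right)} = \frac{-8 + E}{E}$
$\frac{1}{D{\left(A{\left(3 \right)} \right)} + J{\left(-2158 \right)}} = \frac{1}{\frac{1}{\frac{1}{3}} \left(-8 + \frac{1}{3}\right) + 0} = \frac{1}{3 \left(- \frac{23}{3}\right) + 0} = \frac{1}{-23 + 0} = \frac{1}{-23} = - \frac{1}{23}$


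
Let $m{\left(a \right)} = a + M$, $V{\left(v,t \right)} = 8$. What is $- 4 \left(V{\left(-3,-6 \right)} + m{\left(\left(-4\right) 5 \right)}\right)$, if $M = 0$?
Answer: $48$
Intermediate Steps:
$m{\left(a \right)} = a$ ($m{\left(a \right)} = a + 0 = a$)
$- 4 \left(V{\left(-3,-6 \right)} + m{\left(\left(-4\right) 5 \right)}\right) = - 4 \left(8 - 20\right) = \left(-4\right) \left(-12\right) = 48$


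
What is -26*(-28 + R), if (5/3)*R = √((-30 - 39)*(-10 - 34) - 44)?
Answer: 728 - 312*√187/5 ≈ -125.31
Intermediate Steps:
R = 12*√187/5 (R = 3*√((-30 - 39)*(-10 - 34) - 44)/5 = 3*√(-69*(-44) - 44)/5 = 3*√(3036 - 44)/5 = 3*√2992/5 = 3*(4*√187)/5 = 12*√187/5 ≈ 32.820)
-26*(-28 + R) = -26*(-28 + 12*√187/5) = 728 - 312*√187/5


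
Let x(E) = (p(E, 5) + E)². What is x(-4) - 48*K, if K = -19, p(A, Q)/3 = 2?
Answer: 916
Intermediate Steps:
p(A, Q) = 6 (p(A, Q) = 3*2 = 6)
x(E) = (6 + E)²
x(-4) - 48*K = (6 - 4)² - 48*(-19) = 2² + 912 = 4 + 912 = 916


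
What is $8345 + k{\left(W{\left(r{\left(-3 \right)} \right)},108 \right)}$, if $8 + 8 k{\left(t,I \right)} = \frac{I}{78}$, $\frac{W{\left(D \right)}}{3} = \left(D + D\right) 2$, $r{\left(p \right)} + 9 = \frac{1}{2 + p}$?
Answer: $\frac{433897}{52} \approx 8344.2$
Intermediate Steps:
$r{\left(p \right)} = -9 + \frac{1}{2 + p}$
$W{\left(D \right)} = 12 D$ ($W{\left(D \right)} = 3 \left(D + D\right) 2 = 3 \cdot 2 D 2 = 3 \cdot 4 D = 12 D$)
$k{\left(t,I \right)} = -1 + \frac{I}{624}$ ($k{\left(t,I \right)} = -1 + \frac{I \frac{1}{78}}{8} = -1 + \frac{\frac{1}{78} I}{8} = -1 + \frac{I}{624}$)
$8345 + k{\left(W{\left(r{\left(-3 \right)} \right)},108 \right)} = 8345 + \left(-1 + \frac{1}{624} \cdot 108\right) = 8345 + \left(-1 + \frac{9}{52}\right) = 8345 - \frac{43}{52} = \frac{433897}{52}$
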